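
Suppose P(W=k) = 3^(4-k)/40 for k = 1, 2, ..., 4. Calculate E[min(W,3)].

1.425

E[min(W,3)] = Σ min(w,3)·P(W=w)
 = 1·27/40 + 2·9/40 + 3·3/40 + 3·1/40
 = 27/40 + 9/20 + 9/40 + 3/40
 = 57/40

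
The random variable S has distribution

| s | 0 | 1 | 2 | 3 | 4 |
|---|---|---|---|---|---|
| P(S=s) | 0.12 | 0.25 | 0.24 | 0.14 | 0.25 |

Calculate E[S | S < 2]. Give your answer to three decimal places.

0.676

P(S < 2) = 0.12 + 0.25 = 0.37.
E[S | S < 2] = [0·0.12 + 1·0.25] / 0.37
 = 0.25 / 0.37
 = 25/37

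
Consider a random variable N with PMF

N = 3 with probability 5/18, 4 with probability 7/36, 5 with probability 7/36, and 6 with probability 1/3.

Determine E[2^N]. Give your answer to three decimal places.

E[2^N] = Σ 2^n·P(N=n)
 = 8·5/18 + 16·7/36 + 32·7/36 + 64·1/3
 = 20/9 + 28/9 + 56/9 + 64/3
 = 296/9

32.889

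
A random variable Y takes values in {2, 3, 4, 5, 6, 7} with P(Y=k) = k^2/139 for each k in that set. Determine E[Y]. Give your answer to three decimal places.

E[Y] = Σ y·P(Y=y)
 = 2·4/139 + 3·9/139 + 4·16/139 + 5·25/139 + 6·36/139 + 7·49/139
 = 8/139 + 27/139 + 64/139 + 125/139 + 216/139 + 343/139
 = 783/139

5.633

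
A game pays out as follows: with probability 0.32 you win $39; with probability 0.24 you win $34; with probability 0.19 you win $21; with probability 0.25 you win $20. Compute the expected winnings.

E[payout] = 39·0.32 + 34·0.24 + 21·0.19 + 20·0.25
 = 12.48 + 8.16 + 3.99 + 5
 = 29.63

29.63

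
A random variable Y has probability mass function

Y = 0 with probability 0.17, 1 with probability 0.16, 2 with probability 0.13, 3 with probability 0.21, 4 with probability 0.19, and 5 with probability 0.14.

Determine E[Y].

E[Y] = Σ y·P(Y=y)
 = 0·0.17 + 1·0.16 + 2·0.13 + 3·0.21 + 4·0.19 + 5·0.14
 = 0 + 0.16 + 0.26 + 0.63 + 0.76 + 0.7
 = 2.51

2.51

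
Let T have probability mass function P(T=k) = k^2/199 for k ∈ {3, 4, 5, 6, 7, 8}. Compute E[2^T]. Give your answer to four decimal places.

131.0955

E[2^T] = Σ 2^t·P(T=t)
 = 8·9/199 + 16·16/199 + 32·25/199 + 64·36/199 + 128·49/199 + 256·64/199
 = 72/199 + 256/199 + 800/199 + 2304/199 + 6272/199 + 16384/199
 = 26088/199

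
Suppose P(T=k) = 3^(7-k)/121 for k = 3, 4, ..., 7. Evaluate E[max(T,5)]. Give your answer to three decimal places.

5.041

E[max(T,5)] = Σ max(t,5)·P(T=t)
 = 5·81/121 + 5·27/121 + 5·9/121 + 6·3/121 + 7·1/121
 = 405/121 + 135/121 + 45/121 + 18/121 + 7/121
 = 610/121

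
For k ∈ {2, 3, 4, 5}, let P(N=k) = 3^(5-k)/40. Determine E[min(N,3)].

E[min(N,3)] = Σ min(n,3)·P(N=n)
 = 2·27/40 + 3·9/40 + 3·3/40 + 3·1/40
 = 27/20 + 27/40 + 9/40 + 3/40
 = 93/40

2.325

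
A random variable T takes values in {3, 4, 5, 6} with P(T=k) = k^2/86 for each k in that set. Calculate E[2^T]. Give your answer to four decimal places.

E[2^T] = Σ 2^t·P(T=t)
 = 8·9/86 + 16·8/43 + 32·25/86 + 64·18/43
 = 36/43 + 128/43 + 400/43 + 1152/43
 = 1716/43

39.9070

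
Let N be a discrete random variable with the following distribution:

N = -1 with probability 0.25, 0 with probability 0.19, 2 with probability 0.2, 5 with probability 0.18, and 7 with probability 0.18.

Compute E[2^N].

E[2^N] = Σ 2^n·P(N=n)
 = 0.5·0.25 + 1·0.19 + 4·0.2 + 32·0.18 + 128·0.18
 = 0.125 + 0.19 + 0.8 + 5.76 + 23.04
 = 29.915

29.915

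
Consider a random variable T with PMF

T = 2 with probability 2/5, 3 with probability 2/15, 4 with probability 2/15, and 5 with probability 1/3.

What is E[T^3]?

57

E[T^3] = Σ t^3·P(T=t)
 = 8·2/5 + 27·2/15 + 64·2/15 + 125·1/3
 = 16/5 + 18/5 + 128/15 + 125/3
 = 57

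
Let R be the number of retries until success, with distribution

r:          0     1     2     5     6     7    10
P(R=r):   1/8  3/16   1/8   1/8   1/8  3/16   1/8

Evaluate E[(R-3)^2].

12.75

E[(R-3)^2] = Σ (r-3)^2·P(R=r)
 = 9·1/8 + 4·3/16 + 1·1/8 + 4·1/8 + 9·1/8 + 16·3/16 + 49·1/8
 = 9/8 + 3/4 + 1/8 + 1/2 + 9/8 + 3 + 49/8
 = 51/4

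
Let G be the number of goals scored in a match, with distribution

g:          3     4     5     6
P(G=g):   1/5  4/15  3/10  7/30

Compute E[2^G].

E[2^G] = Σ 2^g·P(G=g)
 = 8·1/5 + 16·4/15 + 32·3/10 + 64·7/30
 = 8/5 + 64/15 + 48/5 + 224/15
 = 152/5

30.4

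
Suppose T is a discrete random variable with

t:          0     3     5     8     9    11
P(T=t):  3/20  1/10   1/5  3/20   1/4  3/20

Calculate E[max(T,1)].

E[max(T,1)] = Σ max(t,1)·P(T=t)
 = 1·3/20 + 3·1/10 + 5·1/5 + 8·3/20 + 9·1/4 + 11·3/20
 = 3/20 + 3/10 + 1 + 6/5 + 9/4 + 33/20
 = 131/20

6.55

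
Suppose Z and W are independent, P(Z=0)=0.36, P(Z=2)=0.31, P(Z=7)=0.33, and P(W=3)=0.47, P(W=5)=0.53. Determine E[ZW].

E[ZW] = Σ_z Σ_w zw · P(Z=z)P(W=w)
 = 0·0.1692 + 0·0.1908 + 6·0.1457 + 10·0.1643 + 21·0.1551 + 35·0.1749
 = 0 + 0 + 0.8742 + 1.643 + 3.2571 + 6.1215
 = 11.8958

11.8958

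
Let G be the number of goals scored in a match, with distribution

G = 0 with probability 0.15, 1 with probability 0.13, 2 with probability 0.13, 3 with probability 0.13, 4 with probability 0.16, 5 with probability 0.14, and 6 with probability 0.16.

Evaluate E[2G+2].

E[2G+2] = Σ (2g+2)·P(G=g)
 = 2·0.15 + 4·0.13 + 6·0.13 + 8·0.13 + 10·0.16 + 12·0.14 + 14·0.16
 = 0.3 + 0.52 + 0.78 + 1.04 + 1.6 + 1.68 + 2.24
 = 8.16

8.16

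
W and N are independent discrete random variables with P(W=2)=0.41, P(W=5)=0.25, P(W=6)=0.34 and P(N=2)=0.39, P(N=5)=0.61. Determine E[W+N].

E[W+N] = Σ_w Σ_n (w+n) · P(W=w)P(N=n)
 = 4·0.1599 + 7·0.2501 + 7·0.0975 + 10·0.1525 + 8·0.1326 + 11·0.2074
 = 0.6396 + 1.7507 + 0.6825 + 1.525 + 1.0608 + 2.2814
 = 7.94

7.94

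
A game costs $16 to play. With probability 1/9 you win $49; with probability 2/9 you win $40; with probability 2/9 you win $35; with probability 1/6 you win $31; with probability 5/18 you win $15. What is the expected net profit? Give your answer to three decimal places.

E[payout] = 49·1/9 + 40·2/9 + 35·2/9 + 31·1/6 + 15·5/18
 = 49/9 + 80/9 + 70/9 + 31/6 + 25/6
 = 283/9
Net = 283/9 - 16 = 139/9

15.444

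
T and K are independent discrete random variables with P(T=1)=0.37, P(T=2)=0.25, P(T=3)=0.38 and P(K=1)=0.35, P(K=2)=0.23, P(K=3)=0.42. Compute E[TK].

4.1607

E[TK] = Σ_t Σ_k tk · P(T=t)P(K=k)
 = 1·0.1295 + 2·0.0851 + 3·0.1554 + 2·0.0875 + 4·0.0575 + 6·0.105 + 3·0.133 + 6·0.0874 + 9·0.1596
 = 0.1295 + 0.1702 + 0.4662 + 0.175 + 0.23 + 0.63 + 0.399 + 0.5244 + 1.4364
 = 4.1607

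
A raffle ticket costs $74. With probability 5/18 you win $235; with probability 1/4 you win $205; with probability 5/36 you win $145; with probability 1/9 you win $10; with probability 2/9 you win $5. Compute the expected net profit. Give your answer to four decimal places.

64.8889

E[payout] = 235·5/18 + 205·1/4 + 145·5/36 + 10·1/9 + 5·2/9
 = 1175/18 + 205/4 + 725/36 + 10/9 + 10/9
 = 1250/9
Net = 1250/9 - 74 = 584/9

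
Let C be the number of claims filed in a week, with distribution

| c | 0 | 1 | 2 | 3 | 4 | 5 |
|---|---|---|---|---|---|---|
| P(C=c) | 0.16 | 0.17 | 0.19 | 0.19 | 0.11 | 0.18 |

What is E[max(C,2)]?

E[max(C,2)] = Σ max(c,2)·P(C=c)
 = 2·0.16 + 2·0.17 + 2·0.19 + 3·0.19 + 4·0.11 + 5·0.18
 = 0.32 + 0.34 + 0.38 + 0.57 + 0.44 + 0.9
 = 2.95

2.95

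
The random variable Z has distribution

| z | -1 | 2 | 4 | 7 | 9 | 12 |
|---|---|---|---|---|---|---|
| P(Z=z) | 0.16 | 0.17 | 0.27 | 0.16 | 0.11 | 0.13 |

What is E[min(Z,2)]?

1.52

E[min(Z,2)] = Σ min(z,2)·P(Z=z)
 = (-1)·0.16 + 2·0.17 + 2·0.27 + 2·0.16 + 2·0.11 + 2·0.13
 = (-0.16) + 0.34 + 0.54 + 0.32 + 0.22 + 0.26
 = 1.52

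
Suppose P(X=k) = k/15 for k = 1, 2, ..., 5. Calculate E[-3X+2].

E[-3X+2] = Σ (-3x+2)·P(X=x)
 = (-1)·1/15 + (-4)·2/15 + (-7)·1/5 + (-10)·4/15 + (-13)·1/3
 = (-1/15) + (-8/15) + (-7/5) + (-8/3) + (-13/3)
 = -9

-9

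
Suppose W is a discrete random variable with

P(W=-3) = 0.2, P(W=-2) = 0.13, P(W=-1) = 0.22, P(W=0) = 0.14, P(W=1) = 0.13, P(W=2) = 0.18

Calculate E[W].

-0.59

E[W] = Σ w·P(W=w)
 = (-3)·0.2 + (-2)·0.13 + (-1)·0.22 + 0·0.14 + 1·0.13 + 2·0.18
 = (-0.6) + (-0.26) + (-0.22) + 0 + 0.13 + 0.36
 = -0.59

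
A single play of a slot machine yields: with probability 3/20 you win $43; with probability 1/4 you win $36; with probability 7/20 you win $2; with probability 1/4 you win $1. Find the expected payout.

16.4

E[payout] = 43·3/20 + 36·1/4 + 2·7/20 + 1·1/4
 = 129/20 + 9 + 7/10 + 1/4
 = 82/5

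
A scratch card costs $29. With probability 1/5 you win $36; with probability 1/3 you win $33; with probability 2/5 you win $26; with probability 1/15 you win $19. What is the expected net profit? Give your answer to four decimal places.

E[payout] = 36·1/5 + 33·1/3 + 26·2/5 + 19·1/15
 = 36/5 + 11 + 52/5 + 19/15
 = 448/15
Net = 448/15 - 29 = 13/15

0.8667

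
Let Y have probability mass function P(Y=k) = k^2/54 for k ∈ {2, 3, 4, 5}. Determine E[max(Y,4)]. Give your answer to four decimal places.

E[max(Y,4)] = Σ max(y,4)·P(Y=y)
 = 4·2/27 + 4·1/6 + 4·8/27 + 5·25/54
 = 8/27 + 2/3 + 32/27 + 125/54
 = 241/54

4.4630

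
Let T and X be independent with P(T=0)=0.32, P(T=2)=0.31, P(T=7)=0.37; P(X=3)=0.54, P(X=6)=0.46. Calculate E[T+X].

7.59

E[T+X] = Σ_t Σ_x (t+x) · P(T=t)P(X=x)
 = 3·0.1728 + 6·0.1472 + 5·0.1674 + 8·0.1426 + 10·0.1998 + 13·0.1702
 = 0.5184 + 0.8832 + 0.837 + 1.1408 + 1.998 + 2.2126
 = 7.59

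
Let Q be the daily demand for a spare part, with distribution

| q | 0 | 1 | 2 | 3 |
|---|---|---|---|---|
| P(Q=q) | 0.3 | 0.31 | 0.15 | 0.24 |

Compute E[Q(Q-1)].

E[Q(Q-1)] = Σ q(q-1)·P(Q=q)
 = 0·0.3 + 0·0.31 + 2·0.15 + 6·0.24
 = 0 + 0 + 0.3 + 1.44
 = 1.74

1.74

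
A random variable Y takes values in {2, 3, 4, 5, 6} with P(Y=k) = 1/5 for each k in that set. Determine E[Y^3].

E[Y^3] = Σ y^3·P(Y=y)
 = 8·1/5 + 27·1/5 + 64·1/5 + 125·1/5 + 216·1/5
 = 8/5 + 27/5 + 64/5 + 25 + 216/5
 = 88

88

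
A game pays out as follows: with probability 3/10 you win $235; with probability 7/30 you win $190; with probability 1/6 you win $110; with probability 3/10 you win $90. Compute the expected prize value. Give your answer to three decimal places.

E[payout] = 235·3/10 + 190·7/30 + 110·1/6 + 90·3/10
 = 141/2 + 133/3 + 55/3 + 27
 = 961/6

160.167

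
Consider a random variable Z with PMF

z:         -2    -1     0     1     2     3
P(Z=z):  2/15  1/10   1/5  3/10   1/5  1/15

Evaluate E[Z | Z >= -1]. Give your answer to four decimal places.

0.9231

P(Z >= -1) = 1/10 + 1/5 + 3/10 + 1/5 + 1/15 = 13/15.
E[Z | Z >= -1] = [(-1)·1/10 + 0·1/5 + 1·3/10 + 2·1/5 + 3·1/15] / (13/15)
 = 4/5 / (13/15)
 = 12/13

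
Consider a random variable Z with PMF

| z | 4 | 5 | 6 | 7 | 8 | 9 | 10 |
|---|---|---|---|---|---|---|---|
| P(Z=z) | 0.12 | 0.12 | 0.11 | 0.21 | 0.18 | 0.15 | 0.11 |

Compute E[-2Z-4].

-18.2

E[-2Z-4] = Σ (-2z-4)·P(Z=z)
 = (-12)·0.12 + (-14)·0.12 + (-16)·0.11 + (-18)·0.21 + (-20)·0.18 + (-22)·0.15 + (-24)·0.11
 = (-1.44) + (-1.68) + (-1.76) + (-3.78) + (-3.6) + (-3.3) + (-2.64)
 = -18.2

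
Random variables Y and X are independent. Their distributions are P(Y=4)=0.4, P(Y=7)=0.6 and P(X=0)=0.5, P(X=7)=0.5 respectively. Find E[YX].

E[YX] = Σ_y Σ_x yx · P(Y=y)P(X=x)
 = 0·0.2 + 28·0.2 + 0·0.3 + 49·0.3
 = 0 + 5.6 + 0 + 14.7
 = 20.3

20.3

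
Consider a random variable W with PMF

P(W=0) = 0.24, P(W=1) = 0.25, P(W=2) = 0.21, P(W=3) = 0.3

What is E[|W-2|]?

1.03

E[|W-2|] = Σ |w-2|·P(W=w)
 = 2·0.24 + 1·0.25 + 0·0.21 + 1·0.3
 = 0.48 + 0.25 + 0 + 0.3
 = 1.03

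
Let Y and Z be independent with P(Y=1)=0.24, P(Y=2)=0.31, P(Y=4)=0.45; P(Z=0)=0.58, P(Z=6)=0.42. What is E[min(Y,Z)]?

E[min(Y,Z)] = Σ_y Σ_z min(y,z) · P(Y=y)P(Z=z)
 = 0·0.1392 + 1·0.1008 + 0·0.1798 + 2·0.1302 + 0·0.261 + 4·0.189
 = 0 + 0.1008 + 0 + 0.2604 + 0 + 0.756
 = 1.1172

1.1172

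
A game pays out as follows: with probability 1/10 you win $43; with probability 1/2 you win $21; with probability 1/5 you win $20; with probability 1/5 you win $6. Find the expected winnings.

20

E[payout] = 43·1/10 + 21·1/2 + 20·1/5 + 6·1/5
 = 43/10 + 21/2 + 4 + 6/5
 = 20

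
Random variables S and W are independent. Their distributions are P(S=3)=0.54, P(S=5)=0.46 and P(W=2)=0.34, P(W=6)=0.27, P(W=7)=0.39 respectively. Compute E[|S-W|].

E[|S-W|] = Σ_s Σ_w |s-w| · P(S=s)P(W=w)
 = 1·0.1836 + 3·0.1458 + 4·0.2106 + 3·0.1564 + 1·0.1242 + 2·0.1794
 = 0.1836 + 0.4374 + 0.8424 + 0.4692 + 0.1242 + 0.3588
 = 2.4156

2.4156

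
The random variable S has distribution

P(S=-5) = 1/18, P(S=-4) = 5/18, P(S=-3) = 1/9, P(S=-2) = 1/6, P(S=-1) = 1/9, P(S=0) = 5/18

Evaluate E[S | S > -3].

P(S > -3) = 1/6 + 1/9 + 5/18 = 5/9.
E[S | S > -3] = [(-2)·1/6 + (-1)·1/9 + 0·5/18] / (5/9)
 = -4/9 / (5/9)
 = -4/5

-0.8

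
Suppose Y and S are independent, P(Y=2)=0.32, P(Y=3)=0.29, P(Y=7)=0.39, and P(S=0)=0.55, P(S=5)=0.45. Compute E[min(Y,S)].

1.557

E[min(Y,S)] = Σ_y Σ_s min(y,s) · P(Y=y)P(S=s)
 = 0·0.176 + 2·0.144 + 0·0.1595 + 3·0.1305 + 0·0.2145 + 5·0.1755
 = 0 + 0.288 + 0 + 0.3915 + 0 + 0.8775
 = 1.557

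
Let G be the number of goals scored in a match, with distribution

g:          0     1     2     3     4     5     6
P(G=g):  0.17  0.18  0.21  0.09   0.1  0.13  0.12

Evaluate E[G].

2.64

E[G] = Σ g·P(G=g)
 = 0·0.17 + 1·0.18 + 2·0.21 + 3·0.09 + 4·0.1 + 5·0.13 + 6·0.12
 = 0 + 0.18 + 0.42 + 0.27 + 0.4 + 0.65 + 0.72
 = 2.64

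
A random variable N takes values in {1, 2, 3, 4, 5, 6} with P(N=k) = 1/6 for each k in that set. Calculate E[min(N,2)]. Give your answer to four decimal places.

E[min(N,2)] = Σ min(n,2)·P(N=n)
 = 1·1/6 + 2·1/6 + 2·1/6 + 2·1/6 + 2·1/6 + 2·1/6
 = 1/6 + 1/3 + 1/3 + 1/3 + 1/3 + 1/3
 = 11/6

1.8333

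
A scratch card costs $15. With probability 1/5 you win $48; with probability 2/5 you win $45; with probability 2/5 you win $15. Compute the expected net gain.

18.6

E[payout] = 48·1/5 + 45·2/5 + 15·2/5
 = 48/5 + 18 + 6
 = 168/5
Net = 168/5 - 15 = 93/5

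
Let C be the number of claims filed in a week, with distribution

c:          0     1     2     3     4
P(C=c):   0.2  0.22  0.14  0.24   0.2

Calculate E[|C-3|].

E[|C-3|] = Σ |c-3|·P(C=c)
 = 3·0.2 + 2·0.22 + 1·0.14 + 0·0.24 + 1·0.2
 = 0.6 + 0.44 + 0.14 + 0 + 0.2
 = 1.38

1.38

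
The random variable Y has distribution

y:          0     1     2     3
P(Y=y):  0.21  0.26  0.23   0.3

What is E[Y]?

E[Y] = Σ y·P(Y=y)
 = 0·0.21 + 1·0.26 + 2·0.23 + 3·0.3
 = 0 + 0.26 + 0.46 + 0.9
 = 1.62

1.62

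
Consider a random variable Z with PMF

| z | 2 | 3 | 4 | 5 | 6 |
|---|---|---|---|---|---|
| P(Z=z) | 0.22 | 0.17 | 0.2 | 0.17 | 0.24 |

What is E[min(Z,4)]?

3.39

E[min(Z,4)] = Σ min(z,4)·P(Z=z)
 = 2·0.22 + 3·0.17 + 4·0.2 + 4·0.17 + 4·0.24
 = 0.44 + 0.51 + 0.8 + 0.68 + 0.96
 = 3.39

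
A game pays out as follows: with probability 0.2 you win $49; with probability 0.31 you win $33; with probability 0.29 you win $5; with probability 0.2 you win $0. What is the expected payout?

E[payout] = 49·0.2 + 33·0.31 + 5·0.29 + 0·0.2
 = 9.8 + 10.23 + 1.45 + 0
 = 21.48

21.48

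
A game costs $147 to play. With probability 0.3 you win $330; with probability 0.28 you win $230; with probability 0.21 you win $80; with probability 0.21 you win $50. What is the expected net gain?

E[payout] = 330·0.3 + 230·0.28 + 80·0.21 + 50·0.21
 = 99 + 64.4 + 16.8 + 10.5
 = 190.7
Net = 190.7 - 147 = 43.7

43.7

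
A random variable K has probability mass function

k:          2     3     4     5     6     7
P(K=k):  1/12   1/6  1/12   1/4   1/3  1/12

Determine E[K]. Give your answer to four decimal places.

E[K] = Σ k·P(K=k)
 = 2·1/12 + 3·1/6 + 4·1/12 + 5·1/4 + 6·1/3 + 7·1/12
 = 1/6 + 1/2 + 1/3 + 5/4 + 2 + 7/12
 = 29/6

4.8333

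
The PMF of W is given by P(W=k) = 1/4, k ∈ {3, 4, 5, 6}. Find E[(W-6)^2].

3.5

E[(W-6)^2] = Σ (w-6)^2·P(W=w)
 = 9·1/4 + 4·1/4 + 1·1/4 + 0·1/4
 = 9/4 + 1 + 1/4 + 0
 = 7/2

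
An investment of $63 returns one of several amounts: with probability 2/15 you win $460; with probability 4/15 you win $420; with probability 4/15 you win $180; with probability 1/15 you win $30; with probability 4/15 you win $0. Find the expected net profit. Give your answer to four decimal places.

160.3333

E[payout] = 460·2/15 + 420·4/15 + 180·4/15 + 30·1/15 + 0·4/15
 = 184/3 + 112 + 48 + 2 + 0
 = 670/3
Net = 670/3 - 63 = 481/3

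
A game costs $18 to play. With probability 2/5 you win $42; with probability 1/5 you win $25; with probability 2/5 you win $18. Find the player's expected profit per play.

11

E[payout] = 42·2/5 + 25·1/5 + 18·2/5
 = 84/5 + 5 + 36/5
 = 29
Net = 29 - 18 = 11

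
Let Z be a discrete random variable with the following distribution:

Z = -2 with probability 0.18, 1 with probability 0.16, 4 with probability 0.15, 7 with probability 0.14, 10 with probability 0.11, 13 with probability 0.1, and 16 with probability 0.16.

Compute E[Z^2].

E[Z^2] = Σ z^2·P(Z=z)
 = 4·0.18 + 1·0.16 + 16·0.15 + 49·0.14 + 100·0.11 + 169·0.1 + 256·0.16
 = 0.72 + 0.16 + 2.4 + 6.86 + 11 + 16.9 + 40.96
 = 79

79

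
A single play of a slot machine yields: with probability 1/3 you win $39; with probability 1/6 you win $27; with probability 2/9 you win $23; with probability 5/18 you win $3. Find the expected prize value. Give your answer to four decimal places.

23.4444

E[payout] = 39·1/3 + 27·1/6 + 23·2/9 + 3·5/18
 = 13 + 9/2 + 46/9 + 5/6
 = 211/9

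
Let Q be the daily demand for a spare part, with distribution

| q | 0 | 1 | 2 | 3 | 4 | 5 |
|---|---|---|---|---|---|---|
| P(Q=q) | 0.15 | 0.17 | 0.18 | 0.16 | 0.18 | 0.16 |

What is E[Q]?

2.53

E[Q] = Σ q·P(Q=q)
 = 0·0.15 + 1·0.17 + 2·0.18 + 3·0.16 + 4·0.18 + 5·0.16
 = 0 + 0.17 + 0.36 + 0.48 + 0.72 + 0.8
 = 2.53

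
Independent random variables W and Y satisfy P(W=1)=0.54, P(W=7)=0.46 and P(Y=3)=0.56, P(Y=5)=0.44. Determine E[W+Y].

E[W+Y] = Σ_w Σ_y (w+y) · P(W=w)P(Y=y)
 = 4·0.3024 + 6·0.2376 + 10·0.2576 + 12·0.2024
 = 1.2096 + 1.4256 + 2.576 + 2.4288
 = 7.64

7.64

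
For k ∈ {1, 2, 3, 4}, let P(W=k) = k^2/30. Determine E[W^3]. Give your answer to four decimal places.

43.3333

E[W^3] = Σ w^3·P(W=w)
 = 1·1/30 + 8·2/15 + 27·3/10 + 64·8/15
 = 1/30 + 16/15 + 81/10 + 512/15
 = 130/3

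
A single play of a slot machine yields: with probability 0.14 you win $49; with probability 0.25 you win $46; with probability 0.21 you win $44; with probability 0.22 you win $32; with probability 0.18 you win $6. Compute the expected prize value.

E[payout] = 49·0.14 + 46·0.25 + 44·0.21 + 32·0.22 + 6·0.18
 = 6.86 + 11.5 + 9.24 + 7.04 + 1.08
 = 35.72

35.72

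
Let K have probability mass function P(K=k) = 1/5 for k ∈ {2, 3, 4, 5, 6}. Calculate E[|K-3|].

E[|K-3|] = Σ |k-3|·P(K=k)
 = 1·1/5 + 0·1/5 + 1·1/5 + 2·1/5 + 3·1/5
 = 1/5 + 0 + 1/5 + 2/5 + 3/5
 = 7/5

1.4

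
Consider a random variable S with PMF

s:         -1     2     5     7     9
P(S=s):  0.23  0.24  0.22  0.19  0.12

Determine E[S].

E[S] = Σ s·P(S=s)
 = (-1)·0.23 + 2·0.24 + 5·0.22 + 7·0.19 + 9·0.12
 = (-0.23) + 0.48 + 1.1 + 1.33 + 1.08
 = 3.76

3.76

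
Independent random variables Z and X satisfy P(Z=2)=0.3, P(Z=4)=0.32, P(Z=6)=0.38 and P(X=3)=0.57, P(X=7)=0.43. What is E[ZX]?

E[ZX] = Σ_z Σ_x zx · P(Z=z)P(X=x)
 = 6·0.171 + 14·0.129 + 12·0.1824 + 28·0.1376 + 18·0.2166 + 42·0.1634
 = 1.026 + 1.806 + 2.1888 + 3.8528 + 3.8988 + 6.8628
 = 19.6352

19.6352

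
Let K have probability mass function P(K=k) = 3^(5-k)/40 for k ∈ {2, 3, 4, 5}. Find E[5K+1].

E[5K+1] = Σ (5k+1)·P(K=k)
 = 11·27/40 + 16·9/40 + 21·3/40 + 26·1/40
 = 297/40 + 18/5 + 63/40 + 13/20
 = 53/4

13.25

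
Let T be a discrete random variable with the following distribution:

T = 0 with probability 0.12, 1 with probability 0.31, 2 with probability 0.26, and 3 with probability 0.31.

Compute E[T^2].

E[T^2] = Σ t^2·P(T=t)
 = 0·0.12 + 1·0.31 + 4·0.26 + 9·0.31
 = 0 + 0.31 + 1.04 + 2.79
 = 4.14

4.14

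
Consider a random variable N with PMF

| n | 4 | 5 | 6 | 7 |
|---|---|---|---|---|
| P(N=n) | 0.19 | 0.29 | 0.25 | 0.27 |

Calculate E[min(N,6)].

E[min(N,6)] = Σ min(n,6)·P(N=n)
 = 4·0.19 + 5·0.29 + 6·0.25 + 6·0.27
 = 0.76 + 1.45 + 1.5 + 1.62
 = 5.33

5.33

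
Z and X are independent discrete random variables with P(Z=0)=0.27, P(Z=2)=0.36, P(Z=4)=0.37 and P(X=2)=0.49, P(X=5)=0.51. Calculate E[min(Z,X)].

E[min(Z,X)] = Σ_z Σ_x min(z,x) · P(Z=z)P(X=x)
 = 0·0.1323 + 0·0.1377 + 2·0.1764 + 2·0.1836 + 2·0.1813 + 4·0.1887
 = 0 + 0 + 0.3528 + 0.3672 + 0.3626 + 0.7548
 = 1.8374

1.8374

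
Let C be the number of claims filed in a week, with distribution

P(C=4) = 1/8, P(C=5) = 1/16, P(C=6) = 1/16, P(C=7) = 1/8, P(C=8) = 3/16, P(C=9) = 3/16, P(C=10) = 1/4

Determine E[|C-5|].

E[|C-5|] = Σ |c-5|·P(C=c)
 = 1·1/8 + 0·1/16 + 1·1/16 + 2·1/8 + 3·3/16 + 4·3/16 + 5·1/4
 = 1/8 + 0 + 1/16 + 1/4 + 9/16 + 3/4 + 5/4
 = 3

3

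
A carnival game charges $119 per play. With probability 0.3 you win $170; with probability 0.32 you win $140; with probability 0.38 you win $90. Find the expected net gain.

11

E[payout] = 170·0.3 + 140·0.32 + 90·0.38
 = 51 + 44.8 + 34.2
 = 130
Net = 130 - 119 = 11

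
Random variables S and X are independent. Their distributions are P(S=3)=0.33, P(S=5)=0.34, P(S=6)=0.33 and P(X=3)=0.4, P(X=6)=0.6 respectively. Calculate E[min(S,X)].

4.002

E[min(S,X)] = Σ_s Σ_x min(s,x) · P(S=s)P(X=x)
 = 3·0.132 + 3·0.198 + 3·0.136 + 5·0.204 + 3·0.132 + 6·0.198
 = 0.396 + 0.594 + 0.408 + 1.02 + 0.396 + 1.188
 = 4.002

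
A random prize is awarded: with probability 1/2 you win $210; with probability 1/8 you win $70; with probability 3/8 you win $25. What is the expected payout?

E[payout] = 210·1/2 + 70·1/8 + 25·3/8
 = 105 + 35/4 + 75/8
 = 985/8

123.125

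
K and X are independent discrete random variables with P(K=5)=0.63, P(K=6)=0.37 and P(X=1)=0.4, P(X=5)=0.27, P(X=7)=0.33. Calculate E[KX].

21.8022

E[KX] = Σ_k Σ_x kx · P(K=k)P(X=x)
 = 5·0.252 + 25·0.1701 + 35·0.2079 + 6·0.148 + 30·0.0999 + 42·0.1221
 = 1.26 + 4.2525 + 7.2765 + 0.888 + 2.997 + 5.1282
 = 21.8022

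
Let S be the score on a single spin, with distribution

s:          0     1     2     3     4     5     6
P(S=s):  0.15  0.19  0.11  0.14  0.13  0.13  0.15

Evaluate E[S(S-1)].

E[S(S-1)] = Σ s(s-1)·P(S=s)
 = 0·0.15 + 0·0.19 + 2·0.11 + 6·0.14 + 12·0.13 + 20·0.13 + 30·0.15
 = 0 + 0 + 0.22 + 0.84 + 1.56 + 2.6 + 4.5
 = 9.72

9.72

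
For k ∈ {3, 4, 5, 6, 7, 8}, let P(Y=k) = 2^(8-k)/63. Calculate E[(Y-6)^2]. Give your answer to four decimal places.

E[(Y-6)^2] = Σ (y-6)^2·P(Y=y)
 = 9·32/63 + 4·16/63 + 1·8/63 + 0·4/63 + 1·2/63 + 4·1/63
 = 32/7 + 64/63 + 8/63 + 0 + 2/63 + 4/63
 = 122/21

5.8095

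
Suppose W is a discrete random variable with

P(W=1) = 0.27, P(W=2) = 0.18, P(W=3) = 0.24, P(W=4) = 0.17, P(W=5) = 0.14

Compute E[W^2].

E[W^2] = Σ w^2·P(W=w)
 = 1·0.27 + 4·0.18 + 9·0.24 + 16·0.17 + 25·0.14
 = 0.27 + 0.72 + 2.16 + 2.72 + 3.5
 = 9.37

9.37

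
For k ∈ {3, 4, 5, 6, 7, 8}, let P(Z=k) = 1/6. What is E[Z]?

5.5

E[Z] = Σ z·P(Z=z)
 = 3·1/6 + 4·1/6 + 5·1/6 + 6·1/6 + 7·1/6 + 8·1/6
 = 1/2 + 2/3 + 5/6 + 1 + 7/6 + 4/3
 = 11/2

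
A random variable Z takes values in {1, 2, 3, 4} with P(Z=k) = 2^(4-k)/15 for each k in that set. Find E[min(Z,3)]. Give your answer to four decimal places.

1.6667

E[min(Z,3)] = Σ min(z,3)·P(Z=z)
 = 1·8/15 + 2·4/15 + 3·2/15 + 3·1/15
 = 8/15 + 8/15 + 2/5 + 1/5
 = 5/3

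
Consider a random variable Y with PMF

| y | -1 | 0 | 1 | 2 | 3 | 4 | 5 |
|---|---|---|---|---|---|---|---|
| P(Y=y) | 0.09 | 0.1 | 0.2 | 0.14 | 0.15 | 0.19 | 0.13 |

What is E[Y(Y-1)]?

E[Y(Y-1)] = Σ y(y-1)·P(Y=y)
 = 2·0.09 + 0·0.1 + 0·0.2 + 2·0.14 + 6·0.15 + 12·0.19 + 20·0.13
 = 0.18 + 0 + 0 + 0.28 + 0.9 + 2.28 + 2.6
 = 6.24

6.24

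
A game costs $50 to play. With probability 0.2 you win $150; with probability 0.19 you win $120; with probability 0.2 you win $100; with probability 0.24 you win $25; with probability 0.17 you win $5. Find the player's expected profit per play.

E[payout] = 150·0.2 + 120·0.19 + 100·0.2 + 25·0.24 + 5·0.17
 = 30 + 22.8 + 20 + 6 + 0.85
 = 79.65
Net = 79.65 - 50 = 29.65

29.65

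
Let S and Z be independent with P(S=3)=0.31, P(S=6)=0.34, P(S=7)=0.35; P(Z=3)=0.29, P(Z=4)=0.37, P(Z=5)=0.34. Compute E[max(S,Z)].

5.7455

E[max(S,Z)] = Σ_s Σ_z max(s,z) · P(S=s)P(Z=z)
 = 3·0.0899 + 4·0.1147 + 5·0.1054 + 6·0.0986 + 6·0.1258 + 6·0.1156 + 7·0.1015 + 7·0.1295 + 7·0.119
 = 0.2697 + 0.4588 + 0.527 + 0.5916 + 0.7548 + 0.6936 + 0.7105 + 0.9065 + 0.833
 = 5.7455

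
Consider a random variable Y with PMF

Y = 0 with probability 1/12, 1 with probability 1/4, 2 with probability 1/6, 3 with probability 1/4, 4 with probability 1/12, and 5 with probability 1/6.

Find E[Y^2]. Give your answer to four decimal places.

E[Y^2] = Σ y^2·P(Y=y)
 = 0·1/12 + 1·1/4 + 4·1/6 + 9·1/4 + 16·1/12 + 25·1/6
 = 0 + 1/4 + 2/3 + 9/4 + 4/3 + 25/6
 = 26/3

8.6667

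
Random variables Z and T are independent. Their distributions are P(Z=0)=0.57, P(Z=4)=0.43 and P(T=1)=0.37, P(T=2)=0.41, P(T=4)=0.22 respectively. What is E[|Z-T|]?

E[|Z-T|] = Σ_z Σ_t |z-t| · P(Z=z)P(T=t)
 = 1·0.2109 + 2·0.2337 + 4·0.1254 + 3·0.1591 + 2·0.1763 + 0·0.0946
 = 0.2109 + 0.4674 + 0.5016 + 0.4773 + 0.3526 + 0
 = 2.0098

2.0098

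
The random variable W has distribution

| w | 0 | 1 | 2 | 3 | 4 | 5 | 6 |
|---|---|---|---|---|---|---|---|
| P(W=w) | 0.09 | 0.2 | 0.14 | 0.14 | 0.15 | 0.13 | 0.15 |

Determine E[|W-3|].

E[|W-3|] = Σ |w-3|·P(W=w)
 = 3·0.09 + 2·0.2 + 1·0.14 + 0·0.14 + 1·0.15 + 2·0.13 + 3·0.15
 = 0.27 + 0.4 + 0.14 + 0 + 0.15 + 0.26 + 0.45
 = 1.67

1.67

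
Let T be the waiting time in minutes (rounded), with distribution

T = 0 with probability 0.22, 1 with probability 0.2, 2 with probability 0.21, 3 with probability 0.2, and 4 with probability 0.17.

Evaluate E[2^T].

5.78

E[2^T] = Σ 2^t·P(T=t)
 = 1·0.22 + 2·0.2 + 4·0.21 + 8·0.2 + 16·0.17
 = 0.22 + 0.4 + 0.84 + 1.6 + 2.72
 = 5.78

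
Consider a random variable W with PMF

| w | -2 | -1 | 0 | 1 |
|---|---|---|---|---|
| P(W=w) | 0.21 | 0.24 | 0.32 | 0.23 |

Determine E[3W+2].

E[3W+2] = Σ (3w+2)·P(W=w)
 = (-4)·0.21 + (-1)·0.24 + 2·0.32 + 5·0.23
 = (-0.84) + (-0.24) + 0.64 + 1.15
 = 0.71

0.71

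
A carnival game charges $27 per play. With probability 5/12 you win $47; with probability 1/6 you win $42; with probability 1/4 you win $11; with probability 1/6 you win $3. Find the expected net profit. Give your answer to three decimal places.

2.833

E[payout] = 47·5/12 + 42·1/6 + 11·1/4 + 3·1/6
 = 235/12 + 7 + 11/4 + 1/2
 = 179/6
Net = 179/6 - 27 = 17/6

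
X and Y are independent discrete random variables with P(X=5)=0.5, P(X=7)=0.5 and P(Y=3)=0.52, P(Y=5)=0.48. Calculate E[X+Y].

E[X+Y] = Σ_x Σ_y (x+y) · P(X=x)P(Y=y)
 = 8·0.26 + 10·0.24 + 10·0.26 + 12·0.24
 = 2.08 + 2.4 + 2.6 + 2.88
 = 9.96

9.96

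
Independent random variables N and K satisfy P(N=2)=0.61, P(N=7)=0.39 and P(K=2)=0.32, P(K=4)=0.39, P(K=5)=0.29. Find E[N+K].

E[N+K] = Σ_n Σ_k (n+k) · P(N=n)P(K=k)
 = 4·0.1952 + 6·0.2379 + 7·0.1769 + 9·0.1248 + 11·0.1521 + 12·0.1131
 = 0.7808 + 1.4274 + 1.2383 + 1.1232 + 1.6731 + 1.3572
 = 7.6

7.6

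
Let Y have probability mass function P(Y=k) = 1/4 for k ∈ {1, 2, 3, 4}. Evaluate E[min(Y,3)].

2.25

E[min(Y,3)] = Σ min(y,3)·P(Y=y)
 = 1·1/4 + 2·1/4 + 3·1/4 + 3·1/4
 = 1/4 + 1/2 + 3/4 + 3/4
 = 9/4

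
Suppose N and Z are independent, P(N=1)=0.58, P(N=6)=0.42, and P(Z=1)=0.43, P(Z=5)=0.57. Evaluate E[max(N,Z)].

4.4224

E[max(N,Z)] = Σ_n Σ_z max(n,z) · P(N=n)P(Z=z)
 = 1·0.2494 + 5·0.3306 + 6·0.1806 + 6·0.2394
 = 0.2494 + 1.653 + 1.0836 + 1.4364
 = 4.4224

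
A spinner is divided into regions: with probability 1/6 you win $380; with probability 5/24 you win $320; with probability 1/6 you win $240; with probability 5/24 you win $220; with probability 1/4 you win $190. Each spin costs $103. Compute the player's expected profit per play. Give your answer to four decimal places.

E[payout] = 380·1/6 + 320·5/24 + 240·1/6 + 220·5/24 + 190·1/4
 = 190/3 + 200/3 + 40 + 275/6 + 95/2
 = 790/3
Net = 790/3 - 103 = 481/3

160.3333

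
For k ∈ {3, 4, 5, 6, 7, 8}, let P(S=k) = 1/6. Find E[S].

5.5

E[S] = Σ s·P(S=s)
 = 3·1/6 + 4·1/6 + 5·1/6 + 6·1/6 + 7·1/6 + 8·1/6
 = 1/2 + 2/3 + 5/6 + 1 + 7/6 + 4/3
 = 11/2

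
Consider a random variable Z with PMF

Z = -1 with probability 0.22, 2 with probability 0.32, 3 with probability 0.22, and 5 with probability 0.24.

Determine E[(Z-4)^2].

E[(Z-4)^2] = Σ (z-4)^2·P(Z=z)
 = 25·0.22 + 4·0.32 + 1·0.22 + 1·0.24
 = 5.5 + 1.28 + 0.22 + 0.24
 = 7.24

7.24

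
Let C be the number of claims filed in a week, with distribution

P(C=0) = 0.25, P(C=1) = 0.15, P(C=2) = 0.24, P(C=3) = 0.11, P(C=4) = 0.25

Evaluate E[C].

1.96

E[C] = Σ c·P(C=c)
 = 0·0.25 + 1·0.15 + 2·0.24 + 3·0.11 + 4·0.25
 = 0 + 0.15 + 0.48 + 0.33 + 1
 = 1.96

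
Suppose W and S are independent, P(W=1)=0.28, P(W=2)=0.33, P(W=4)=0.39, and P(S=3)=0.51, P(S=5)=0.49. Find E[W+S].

6.48

E[W+S] = Σ_w Σ_s (w+s) · P(W=w)P(S=s)
 = 4·0.1428 + 6·0.1372 + 5·0.1683 + 7·0.1617 + 7·0.1989 + 9·0.1911
 = 0.5712 + 0.8232 + 0.8415 + 1.1319 + 1.3923 + 1.7199
 = 6.48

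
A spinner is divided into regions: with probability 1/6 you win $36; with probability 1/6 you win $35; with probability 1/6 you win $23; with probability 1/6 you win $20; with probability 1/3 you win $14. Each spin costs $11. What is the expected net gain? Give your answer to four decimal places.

E[payout] = 36·1/6 + 35·1/6 + 23·1/6 + 20·1/6 + 14·1/3
 = 6 + 35/6 + 23/6 + 10/3 + 14/3
 = 71/3
Net = 71/3 - 11 = 38/3

12.6667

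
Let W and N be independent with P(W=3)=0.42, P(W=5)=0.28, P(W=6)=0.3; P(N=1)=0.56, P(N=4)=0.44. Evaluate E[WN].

10.3472

E[WN] = Σ_w Σ_n wn · P(W=w)P(N=n)
 = 3·0.2352 + 12·0.1848 + 5·0.1568 + 20·0.1232 + 6·0.168 + 24·0.132
 = 0.7056 + 2.2176 + 0.784 + 2.464 + 1.008 + 3.168
 = 10.3472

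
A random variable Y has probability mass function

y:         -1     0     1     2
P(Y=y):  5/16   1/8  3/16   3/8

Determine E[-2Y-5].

E[-2Y-5] = Σ (-2y-5)·P(Y=y)
 = (-3)·5/16 + (-5)·1/8 + (-7)·3/16 + (-9)·3/8
 = (-15/16) + (-5/8) + (-21/16) + (-27/8)
 = -25/4

-6.25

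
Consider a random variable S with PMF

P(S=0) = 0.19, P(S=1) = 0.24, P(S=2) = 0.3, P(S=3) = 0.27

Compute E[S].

E[S] = Σ s·P(S=s)
 = 0·0.19 + 1·0.24 + 2·0.3 + 3·0.27
 = 0 + 0.24 + 0.6 + 0.81
 = 1.65

1.65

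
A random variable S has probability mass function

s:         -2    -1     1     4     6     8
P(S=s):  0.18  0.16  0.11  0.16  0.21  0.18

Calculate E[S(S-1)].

E[S(S-1)] = Σ s(s-1)·P(S=s)
 = 6·0.18 + 2·0.16 + 0·0.11 + 12·0.16 + 30·0.21 + 56·0.18
 = 1.08 + 0.32 + 0 + 1.92 + 6.3 + 10.08
 = 19.7

19.7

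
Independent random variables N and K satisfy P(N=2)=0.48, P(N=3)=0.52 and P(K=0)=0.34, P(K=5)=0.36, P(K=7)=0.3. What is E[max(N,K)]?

E[max(N,K)] = Σ_n Σ_k max(n,k) · P(N=n)P(K=k)
 = 2·0.1632 + 5·0.1728 + 7·0.144 + 3·0.1768 + 5·0.1872 + 7·0.156
 = 0.3264 + 0.864 + 1.008 + 0.5304 + 0.936 + 1.092
 = 4.7568

4.7568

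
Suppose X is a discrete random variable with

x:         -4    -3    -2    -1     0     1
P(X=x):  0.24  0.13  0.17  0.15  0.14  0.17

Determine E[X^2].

E[X^2] = Σ x^2·P(X=x)
 = 16·0.24 + 9·0.13 + 4·0.17 + 1·0.15 + 0·0.14 + 1·0.17
 = 3.84 + 1.17 + 0.68 + 0.15 + 0 + 0.17
 = 6.01

6.01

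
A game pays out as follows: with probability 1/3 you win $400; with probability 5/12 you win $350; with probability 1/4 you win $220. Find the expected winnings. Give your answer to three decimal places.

334.167

E[payout] = 400·1/3 + 350·5/12 + 220·1/4
 = 400/3 + 875/6 + 55
 = 2005/6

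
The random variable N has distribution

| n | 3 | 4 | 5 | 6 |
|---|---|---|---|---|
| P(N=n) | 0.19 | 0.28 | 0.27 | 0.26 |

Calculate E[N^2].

E[N^2] = Σ n^2·P(N=n)
 = 9·0.19 + 16·0.28 + 25·0.27 + 36·0.26
 = 1.71 + 4.48 + 6.75 + 9.36
 = 22.3

22.3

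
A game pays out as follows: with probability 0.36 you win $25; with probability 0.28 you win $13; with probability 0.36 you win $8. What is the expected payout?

E[payout] = 25·0.36 + 13·0.28 + 8·0.36
 = 9 + 3.64 + 2.88
 = 15.52

15.52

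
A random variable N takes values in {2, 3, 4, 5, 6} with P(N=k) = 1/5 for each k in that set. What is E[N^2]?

18

E[N^2] = Σ n^2·P(N=n)
 = 4·1/5 + 9·1/5 + 16·1/5 + 25·1/5 + 36·1/5
 = 4/5 + 9/5 + 16/5 + 5 + 36/5
 = 18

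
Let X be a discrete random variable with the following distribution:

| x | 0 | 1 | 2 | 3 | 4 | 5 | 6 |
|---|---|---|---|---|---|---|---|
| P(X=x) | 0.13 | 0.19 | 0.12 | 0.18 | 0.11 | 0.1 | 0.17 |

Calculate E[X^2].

12.67

E[X^2] = Σ x^2·P(X=x)
 = 0·0.13 + 1·0.19 + 4·0.12 + 9·0.18 + 16·0.11 + 25·0.1 + 36·0.17
 = 0 + 0.19 + 0.48 + 1.62 + 1.76 + 2.5 + 6.12
 = 12.67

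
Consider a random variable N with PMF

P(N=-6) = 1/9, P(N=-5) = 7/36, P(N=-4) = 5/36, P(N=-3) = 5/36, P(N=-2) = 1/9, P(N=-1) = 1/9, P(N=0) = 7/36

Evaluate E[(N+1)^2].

E[(N+1)^2] = Σ (n+1)^2·P(N=n)
 = 25·1/9 + 16·7/36 + 9·5/36 + 4·5/36 + 1·1/9 + 0·1/9 + 1·7/36
 = 25/9 + 28/9 + 5/4 + 5/9 + 1/9 + 0 + 7/36
 = 8

8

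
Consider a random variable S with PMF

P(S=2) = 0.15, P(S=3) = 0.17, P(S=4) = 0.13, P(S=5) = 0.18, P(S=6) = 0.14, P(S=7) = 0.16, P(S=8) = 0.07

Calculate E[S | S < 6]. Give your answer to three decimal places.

P(S < 6) = 0.15 + 0.17 + 0.13 + 0.18 = 0.63.
E[S | S < 6] = [2·0.15 + 3·0.17 + 4·0.13 + 5·0.18] / 0.63
 = 2.23 / 0.63
 = 223/63

3.540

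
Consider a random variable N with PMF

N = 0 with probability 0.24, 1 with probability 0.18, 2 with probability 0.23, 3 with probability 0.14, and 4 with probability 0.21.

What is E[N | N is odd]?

P(N is odd) = 0.18 + 0.14 = 0.32.
E[N | N is odd] = [1·0.18 + 3·0.14] / 0.32
 = 0.6 / 0.32
 = 15/8

1.875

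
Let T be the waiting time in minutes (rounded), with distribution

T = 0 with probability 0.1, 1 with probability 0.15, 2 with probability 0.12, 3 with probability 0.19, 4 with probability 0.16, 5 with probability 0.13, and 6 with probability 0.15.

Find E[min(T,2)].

E[min(T,2)] = Σ min(t,2)·P(T=t)
 = 0·0.1 + 1·0.15 + 2·0.12 + 2·0.19 + 2·0.16 + 2·0.13 + 2·0.15
 = 0 + 0.15 + 0.24 + 0.38 + 0.32 + 0.26 + 0.3
 = 1.65

1.65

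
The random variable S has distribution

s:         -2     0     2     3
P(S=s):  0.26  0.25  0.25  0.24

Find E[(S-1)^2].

3.8

E[(S-1)^2] = Σ (s-1)^2·P(S=s)
 = 9·0.26 + 1·0.25 + 1·0.25 + 4·0.24
 = 2.34 + 0.25 + 0.25 + 0.96
 = 3.8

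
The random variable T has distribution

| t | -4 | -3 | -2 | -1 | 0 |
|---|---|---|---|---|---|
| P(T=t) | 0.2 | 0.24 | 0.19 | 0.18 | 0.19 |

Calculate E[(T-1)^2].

11.46

E[(T-1)^2] = Σ (t-1)^2·P(T=t)
 = 25·0.2 + 16·0.24 + 9·0.19 + 4·0.18 + 1·0.19
 = 5 + 3.84 + 1.71 + 0.72 + 0.19
 = 11.46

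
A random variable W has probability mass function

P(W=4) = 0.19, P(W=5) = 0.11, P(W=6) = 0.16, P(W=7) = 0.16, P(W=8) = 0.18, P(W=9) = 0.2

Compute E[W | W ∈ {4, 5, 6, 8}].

5.796875

P(W ∈ {4, 5, 6, 8}) = 0.19 + 0.11 + 0.16 + 0.18 = 0.64.
E[W | W ∈ {4, 5, 6, 8}] = [4·0.19 + 5·0.11 + 6·0.16 + 8·0.18] / 0.64
 = 3.71 / 0.64
 = 371/64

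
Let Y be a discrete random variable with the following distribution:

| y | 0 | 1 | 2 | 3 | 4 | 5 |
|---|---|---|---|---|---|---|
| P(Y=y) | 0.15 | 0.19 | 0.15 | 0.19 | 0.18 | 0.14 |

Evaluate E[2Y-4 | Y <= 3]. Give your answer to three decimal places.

-0.882

P(Y <= 3) = 0.15 + 0.19 + 0.15 + 0.19 = 0.68.
E[2Y-4 | Y <= 3] = [(-4)·0.15 + (-2)·0.19 + 0·0.15 + 2·0.19] / 0.68
 = -0.6 / 0.68
 = -15/17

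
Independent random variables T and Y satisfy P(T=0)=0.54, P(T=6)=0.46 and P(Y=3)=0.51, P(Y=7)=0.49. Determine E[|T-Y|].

E[|T-Y|] = Σ_t Σ_y |t-y| · P(T=t)P(Y=y)
 = 3·0.2754 + 7·0.2646 + 3·0.2346 + 1·0.2254
 = 0.8262 + 1.8522 + 0.7038 + 0.2254
 = 3.6076

3.6076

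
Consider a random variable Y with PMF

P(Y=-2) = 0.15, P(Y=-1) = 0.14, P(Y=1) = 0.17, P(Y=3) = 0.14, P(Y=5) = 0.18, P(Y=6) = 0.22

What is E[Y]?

2.37

E[Y] = Σ y·P(Y=y)
 = (-2)·0.15 + (-1)·0.14 + 1·0.17 + 3·0.14 + 5·0.18 + 6·0.22
 = (-0.3) + (-0.14) + 0.17 + 0.42 + 0.9 + 1.32
 = 2.37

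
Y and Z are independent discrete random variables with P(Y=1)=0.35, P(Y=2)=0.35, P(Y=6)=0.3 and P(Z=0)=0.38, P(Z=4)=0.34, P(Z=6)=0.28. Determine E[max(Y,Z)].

E[max(Y,Z)] = Σ_y Σ_z max(y,z) · P(Y=y)P(Z=z)
 = 1·0.133 + 4·0.119 + 6·0.098 + 2·0.133 + 4·0.119 + 6·0.098 + 6·0.114 + 6·0.102 + 6·0.084
 = 0.133 + 0.476 + 0.588 + 0.266 + 0.476 + 0.588 + 0.684 + 0.612 + 0.504
 = 4.327

4.327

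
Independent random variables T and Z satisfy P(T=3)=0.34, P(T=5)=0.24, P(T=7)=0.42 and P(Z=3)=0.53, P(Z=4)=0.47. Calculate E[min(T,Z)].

E[min(T,Z)] = Σ_t Σ_z min(t,z) · P(T=t)P(Z=z)
 = 3·0.1802 + 3·0.1598 + 3·0.1272 + 4·0.1128 + 3·0.2226 + 4·0.1974
 = 0.5406 + 0.4794 + 0.3816 + 0.4512 + 0.6678 + 0.7896
 = 3.3102

3.3102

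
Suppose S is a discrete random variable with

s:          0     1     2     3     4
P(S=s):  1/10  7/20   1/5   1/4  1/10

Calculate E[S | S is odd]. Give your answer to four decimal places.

P(S is odd) = 7/20 + 1/4 = 3/5.
E[S | S is odd] = [1·7/20 + 3·1/4] / (3/5)
 = 11/10 / (3/5)
 = 11/6

1.8333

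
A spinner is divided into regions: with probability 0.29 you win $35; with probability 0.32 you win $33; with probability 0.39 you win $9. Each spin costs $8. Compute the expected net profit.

E[payout] = 35·0.29 + 33·0.32 + 9·0.39
 = 10.15 + 10.56 + 3.51
 = 24.22
Net = 24.22 - 8 = 16.22

16.22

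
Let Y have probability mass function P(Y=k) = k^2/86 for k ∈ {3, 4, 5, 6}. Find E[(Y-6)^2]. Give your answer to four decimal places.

E[(Y-6)^2] = Σ (y-6)^2·P(Y=y)
 = 9·9/86 + 4·8/43 + 1·25/86 + 0·18/43
 = 81/86 + 32/43 + 25/86 + 0
 = 85/43

1.9767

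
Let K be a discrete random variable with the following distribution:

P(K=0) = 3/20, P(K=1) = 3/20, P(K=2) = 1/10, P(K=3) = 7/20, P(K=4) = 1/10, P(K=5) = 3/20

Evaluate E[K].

2.55

E[K] = Σ k·P(K=k)
 = 0·3/20 + 1·3/20 + 2·1/10 + 3·7/20 + 4·1/10 + 5·3/20
 = 0 + 3/20 + 1/5 + 21/20 + 2/5 + 3/4
 = 51/20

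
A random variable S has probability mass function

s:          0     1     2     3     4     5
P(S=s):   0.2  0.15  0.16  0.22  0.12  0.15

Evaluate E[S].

E[S] = Σ s·P(S=s)
 = 0·0.2 + 1·0.15 + 2·0.16 + 3·0.22 + 4·0.12 + 5·0.15
 = 0 + 0.15 + 0.32 + 0.66 + 0.48 + 0.75
 = 2.36

2.36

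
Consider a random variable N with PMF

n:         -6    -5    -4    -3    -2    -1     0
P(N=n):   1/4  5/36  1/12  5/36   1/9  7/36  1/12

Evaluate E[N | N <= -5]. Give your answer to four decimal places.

P(N <= -5) = 1/4 + 5/36 = 7/18.
E[N | N <= -5] = [(-6)·1/4 + (-5)·5/36] / (7/18)
 = -79/36 / (7/18)
 = -79/14

-5.6429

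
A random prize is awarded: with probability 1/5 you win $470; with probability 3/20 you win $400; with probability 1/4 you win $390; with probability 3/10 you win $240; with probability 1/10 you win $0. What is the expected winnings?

323.5

E[payout] = 470·1/5 + 400·3/20 + 390·1/4 + 240·3/10 + 0·1/10
 = 94 + 60 + 195/2 + 72 + 0
 = 647/2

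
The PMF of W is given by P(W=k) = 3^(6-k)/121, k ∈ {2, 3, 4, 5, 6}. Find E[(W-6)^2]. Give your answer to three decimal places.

E[(W-6)^2] = Σ (w-6)^2·P(W=w)
 = 16·81/121 + 9·27/121 + 4·9/121 + 1·3/121 + 0·1/121
 = 1296/121 + 243/121 + 36/121 + 3/121 + 0
 = 1578/121

13.041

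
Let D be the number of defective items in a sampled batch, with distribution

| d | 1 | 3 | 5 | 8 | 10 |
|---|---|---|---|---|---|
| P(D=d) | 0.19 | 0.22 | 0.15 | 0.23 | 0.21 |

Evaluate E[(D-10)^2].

E[(D-10)^2] = Σ (d-10)^2·P(D=d)
 = 81·0.19 + 49·0.22 + 25·0.15 + 4·0.23 + 0·0.21
 = 15.39 + 10.78 + 3.75 + 0.92 + 0
 = 30.84

30.84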